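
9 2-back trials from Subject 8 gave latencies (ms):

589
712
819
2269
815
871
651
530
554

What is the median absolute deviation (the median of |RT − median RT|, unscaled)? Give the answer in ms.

123 ms

Sorted: 530, 554, 589, 651, 712, 815, 819, 871, 2269 → median = 712
|x − 712|: 123, 0, 107, 1557, 103, 159, 61, 182, 158
Sorted deviations: 0, 61, 103, 107, 123, 158, 159, 182, 1557 → MAD = 123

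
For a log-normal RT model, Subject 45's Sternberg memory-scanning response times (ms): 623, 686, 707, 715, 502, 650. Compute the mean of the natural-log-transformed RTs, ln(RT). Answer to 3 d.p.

ln(RT): 6.4345, 6.5309, 6.5610, 6.5723, 6.2186, 6.4770
Σ ln(RT) = 38.7943
Mean = 38.7943/6 = 6.46572

6.466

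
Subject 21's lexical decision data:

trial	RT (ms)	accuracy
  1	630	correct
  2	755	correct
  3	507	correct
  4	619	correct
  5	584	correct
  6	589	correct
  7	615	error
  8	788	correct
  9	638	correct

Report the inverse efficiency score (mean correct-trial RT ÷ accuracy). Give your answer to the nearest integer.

Correct trials (n=8): 630, 755, 507, 619, 584, 589, 788, 638
Mean correct RT = 5110/8 = 638.7500 ms
Proportion correct = 8/9
IES = 638.7500 / (8/9) = 718.594 ms

719 ms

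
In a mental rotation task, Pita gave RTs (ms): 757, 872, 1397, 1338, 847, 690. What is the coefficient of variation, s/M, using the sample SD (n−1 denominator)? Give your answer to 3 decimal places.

0.310

n = 6, Σ = 5901, M = 983.5000
Σ(x−M)² = 465161.500; s = √(465161.500/5) = 305.0120
CV = 305.0120 / 983.5000 = 0.31013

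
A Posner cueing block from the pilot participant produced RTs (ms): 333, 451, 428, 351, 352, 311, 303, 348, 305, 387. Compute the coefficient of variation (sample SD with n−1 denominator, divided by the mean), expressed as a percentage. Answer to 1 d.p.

14.2%

n = 10, Σ = 3569, M = 356.9000
Σ(x−M)² = 23230.900; s = √(23230.900/9) = 50.8056
CV = 50.8056 / 356.9000 = 0.14235 = 14.235%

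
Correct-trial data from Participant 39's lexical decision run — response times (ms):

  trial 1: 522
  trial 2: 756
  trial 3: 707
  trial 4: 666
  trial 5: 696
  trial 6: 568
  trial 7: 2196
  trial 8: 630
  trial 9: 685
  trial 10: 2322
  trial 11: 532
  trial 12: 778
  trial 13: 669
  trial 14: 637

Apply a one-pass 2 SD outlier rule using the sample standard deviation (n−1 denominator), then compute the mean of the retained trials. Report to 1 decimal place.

n = 14, ΣRT = 12364, M = 883.143
Σ(x−M)² = 4497149.71; s = √(4497149.71/13) = 588.162
Cutoffs: 883.143 ± 2·588.162 → [-293.2, 2059.5]
Outside: 2196, 2322 → excluded.
Retained (n=12): Σ = 7846, mean = 7846/12 = 653.833

653.8 ms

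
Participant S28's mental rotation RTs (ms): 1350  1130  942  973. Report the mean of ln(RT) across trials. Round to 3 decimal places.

6.992

ln(RT): 7.2079, 7.0300, 6.8480, 6.8804
Σ ln(RT) = 27.9662
Mean = 27.9662/4 = 6.99156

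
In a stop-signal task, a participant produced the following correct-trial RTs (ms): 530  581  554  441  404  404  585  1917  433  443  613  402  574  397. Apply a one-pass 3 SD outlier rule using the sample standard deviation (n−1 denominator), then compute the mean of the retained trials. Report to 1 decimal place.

n = 14, ΣRT = 8278, M = 591.286
Σ(x−M)² = 1976936.86; s = √(1976936.86/13) = 389.964
Cutoffs: 591.286 ± 3·389.964 → [-578.6, 1761.2]
Outside: 1917 → excluded.
Retained (n=13): Σ = 6361, mean = 6361/13 = 489.308

489.3 ms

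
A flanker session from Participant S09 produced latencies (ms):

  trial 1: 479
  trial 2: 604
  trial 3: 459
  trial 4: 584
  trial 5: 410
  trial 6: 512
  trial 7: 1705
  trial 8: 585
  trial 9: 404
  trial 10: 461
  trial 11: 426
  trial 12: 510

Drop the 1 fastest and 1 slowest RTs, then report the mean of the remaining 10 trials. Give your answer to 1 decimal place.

Sorted: 404, 410, 426, 459, 461, 479, 510, 512, 584, 585, 604, 1705
Drop lowest 1 (404) and highest 1 (1705)
Remaining (n=10): Σ = 5030, mean = 5030/10 = 503.000

503.0 ms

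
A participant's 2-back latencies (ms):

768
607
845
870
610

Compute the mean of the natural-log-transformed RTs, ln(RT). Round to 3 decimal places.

6.595

ln(RT): 6.6438, 6.4085, 6.7393, 6.7685, 6.4135
Σ ln(RT) = 32.9736
Mean = 32.9736/5 = 6.59472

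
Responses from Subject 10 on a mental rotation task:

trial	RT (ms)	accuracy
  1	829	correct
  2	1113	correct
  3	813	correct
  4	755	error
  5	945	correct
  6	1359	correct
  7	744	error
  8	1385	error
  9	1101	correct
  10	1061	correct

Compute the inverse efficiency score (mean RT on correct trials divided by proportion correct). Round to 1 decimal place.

Correct trials (n=7): 829, 1113, 813, 945, 1359, 1101, 1061
Mean correct RT = 7221/7 = 1031.5714 ms
Proportion correct = 7/10
IES = 1031.5714 / (7/10) = 1473.673 ms

1473.7 ms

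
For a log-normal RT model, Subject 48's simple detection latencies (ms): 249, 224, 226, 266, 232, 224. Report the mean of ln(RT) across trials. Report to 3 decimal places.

ln(RT): 5.5175, 5.4116, 5.4205, 5.5835, 5.4467, 5.4116
Σ ln(RT) = 32.7915
Mean = 32.7915/6 = 5.46525

5.465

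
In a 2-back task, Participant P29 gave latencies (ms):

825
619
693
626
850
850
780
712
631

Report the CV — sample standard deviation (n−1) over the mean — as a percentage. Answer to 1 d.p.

13.2%

n = 9, Σ = 6586, M = 731.7778
Σ(x−M)² = 74927.556; s = √(74927.556/8) = 96.7778
CV = 96.7778 / 731.7778 = 0.13225 = 13.225%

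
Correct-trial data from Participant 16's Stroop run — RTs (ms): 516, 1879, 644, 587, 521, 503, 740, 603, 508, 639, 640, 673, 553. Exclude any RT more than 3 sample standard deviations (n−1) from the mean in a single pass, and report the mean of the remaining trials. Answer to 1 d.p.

n = 13, ΣRT = 9006, M = 692.769
Σ(x−M)² = 1587504.31; s = √(1587504.31/12) = 363.720
Cutoffs: 692.769 ± 3·363.720 → [-398.4, 1783.9]
Outside: 1879 → excluded.
Retained (n=12): Σ = 7127, mean = 7127/12 = 593.917

593.9 ms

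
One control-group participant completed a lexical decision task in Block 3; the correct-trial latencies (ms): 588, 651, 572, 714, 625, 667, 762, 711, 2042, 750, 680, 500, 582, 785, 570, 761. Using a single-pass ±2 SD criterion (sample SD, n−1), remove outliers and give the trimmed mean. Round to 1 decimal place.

n = 16, ΣRT = 11960, M = 747.500
Σ(x−M)² = 1891738.00; s = √(1891738.00/15) = 355.128
Cutoffs: 747.500 ± 2·355.128 → [37.2, 1457.8]
Outside: 2042 → excluded.
Retained (n=15): Σ = 9918, mean = 9918/15 = 661.200

661.2 ms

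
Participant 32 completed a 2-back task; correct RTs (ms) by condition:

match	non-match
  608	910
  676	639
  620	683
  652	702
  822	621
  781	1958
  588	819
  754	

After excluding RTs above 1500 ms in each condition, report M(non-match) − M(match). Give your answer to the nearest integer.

non-match: exclude 1958
M(match) = 5501/8 = 687.625
M(non-match) = 4374/6 = 729.000
Difference = 729.000 − 687.625 = 41.375 ms

41 ms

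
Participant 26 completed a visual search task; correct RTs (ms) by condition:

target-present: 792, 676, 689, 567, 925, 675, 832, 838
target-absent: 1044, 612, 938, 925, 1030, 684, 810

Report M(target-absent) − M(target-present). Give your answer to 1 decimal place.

114.0 ms

M(target-present) = 5994/8 = 749.250
M(target-absent) = 6043/7 = 863.286
Difference = 863.286 − 749.250 = 114.036 ms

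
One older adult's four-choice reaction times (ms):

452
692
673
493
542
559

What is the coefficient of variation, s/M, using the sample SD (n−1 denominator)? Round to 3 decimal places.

0.169

n = 6, Σ = 3411, M = 568.5000
Σ(x−M)² = 46237.500; s = √(46237.500/5) = 96.1639
CV = 96.1639 / 568.5000 = 0.16915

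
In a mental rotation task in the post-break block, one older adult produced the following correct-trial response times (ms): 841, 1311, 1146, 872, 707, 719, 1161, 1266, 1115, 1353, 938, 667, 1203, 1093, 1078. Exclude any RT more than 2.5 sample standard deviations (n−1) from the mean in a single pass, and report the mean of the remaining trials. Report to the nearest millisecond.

n = 15, ΣRT = 15470, M = 1031.333
Σ(x−M)² = 714971.33; s = √(714971.33/14) = 225.985
Cutoffs: 1031.333 ± 2.5·225.985 → [466.4, 1596.3]
No RTs fall outside the cutoffs; all 15 retained. Mean = 15470/15 = 1031.333

1031 ms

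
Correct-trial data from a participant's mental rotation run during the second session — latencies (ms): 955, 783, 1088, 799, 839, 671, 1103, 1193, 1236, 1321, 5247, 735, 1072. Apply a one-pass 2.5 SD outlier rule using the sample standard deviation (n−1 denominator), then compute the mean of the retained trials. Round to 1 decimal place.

n = 13, ΣRT = 17042, M = 1310.923
Σ(x−M)² = 17293682.92; s = √(17293682.92/12) = 1200.475
Cutoffs: 1310.923 ± 2.5·1200.475 → [-1690.3, 4312.1]
Outside: 5247 → excluded.
Retained (n=12): Σ = 11795, mean = 11795/12 = 982.917

982.9 ms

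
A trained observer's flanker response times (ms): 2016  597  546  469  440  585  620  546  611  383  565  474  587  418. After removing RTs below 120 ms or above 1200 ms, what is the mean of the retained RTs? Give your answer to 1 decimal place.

526.2 ms

Excluded: 2016
Retained (n=13): Σ = 6841
Mean = 6841/13 = 526.2308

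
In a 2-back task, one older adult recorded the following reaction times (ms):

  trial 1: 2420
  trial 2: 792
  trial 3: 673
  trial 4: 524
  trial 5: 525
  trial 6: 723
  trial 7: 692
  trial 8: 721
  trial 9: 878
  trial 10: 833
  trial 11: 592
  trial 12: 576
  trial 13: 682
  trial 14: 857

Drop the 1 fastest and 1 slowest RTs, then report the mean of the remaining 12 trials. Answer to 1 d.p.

Sorted: 524, 525, 576, 592, 673, 682, 692, 721, 723, 792, 833, 857, 878, 2420
Drop lowest 1 (524) and highest 1 (2420)
Remaining (n=12): Σ = 8544, mean = 8544/12 = 712.000

712.0 ms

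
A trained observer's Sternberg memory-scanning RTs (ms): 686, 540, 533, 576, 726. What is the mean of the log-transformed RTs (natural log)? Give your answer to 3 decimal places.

6.409

ln(RT): 6.5309, 6.2916, 6.2785, 6.3561, 6.5876
Σ ln(RT) = 32.0446
Mean = 32.0446/5 = 6.40893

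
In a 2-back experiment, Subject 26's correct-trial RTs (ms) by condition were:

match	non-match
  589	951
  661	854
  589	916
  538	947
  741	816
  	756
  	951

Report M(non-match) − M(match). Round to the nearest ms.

261 ms

M(match) = 3118/5 = 623.600
M(non-match) = 6191/7 = 884.429
Difference = 884.429 − 623.600 = 260.829 ms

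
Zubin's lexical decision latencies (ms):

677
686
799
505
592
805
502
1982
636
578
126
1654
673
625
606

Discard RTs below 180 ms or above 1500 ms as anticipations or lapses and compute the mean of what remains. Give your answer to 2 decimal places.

640.33 ms

Excluded: 126, 1654, 1982
Retained (n=12): Σ = 7684
Mean = 7684/12 = 640.3333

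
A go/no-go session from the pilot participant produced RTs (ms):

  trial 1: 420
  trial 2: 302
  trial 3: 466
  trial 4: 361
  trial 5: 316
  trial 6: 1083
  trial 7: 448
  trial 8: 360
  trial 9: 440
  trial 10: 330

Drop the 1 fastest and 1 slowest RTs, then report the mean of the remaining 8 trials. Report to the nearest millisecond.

Sorted: 302, 316, 330, 360, 361, 420, 440, 448, 466, 1083
Drop lowest 1 (302) and highest 1 (1083)
Remaining (n=8): Σ = 3141, mean = 3141/8 = 392.625

393 ms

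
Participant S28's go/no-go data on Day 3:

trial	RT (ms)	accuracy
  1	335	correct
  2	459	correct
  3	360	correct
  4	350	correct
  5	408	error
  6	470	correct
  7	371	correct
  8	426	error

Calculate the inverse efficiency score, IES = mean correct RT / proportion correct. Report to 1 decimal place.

Correct trials (n=6): 335, 459, 360, 350, 470, 371
Mean correct RT = 2345/6 = 390.8333 ms
Proportion correct = 6/8
IES = 390.8333 / (6/8) = 521.111 ms

521.1 ms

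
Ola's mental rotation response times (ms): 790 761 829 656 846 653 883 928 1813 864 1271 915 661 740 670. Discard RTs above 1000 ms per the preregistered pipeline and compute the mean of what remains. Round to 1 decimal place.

784.3 ms

Excluded: 1271, 1813
Retained (n=13): Σ = 10196
Mean = 10196/13 = 784.3077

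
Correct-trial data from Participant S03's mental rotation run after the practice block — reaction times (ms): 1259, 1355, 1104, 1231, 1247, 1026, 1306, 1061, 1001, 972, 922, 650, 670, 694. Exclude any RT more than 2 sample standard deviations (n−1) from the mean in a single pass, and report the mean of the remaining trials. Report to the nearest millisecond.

1036 ms

n = 14, ΣRT = 14498, M = 1035.571
Σ(x−M)² = 730515.43; s = √(730515.43/13) = 237.052
Cutoffs: 1035.571 ± 2·237.052 → [561.5, 1509.7]
No RTs fall outside the cutoffs; all 14 retained. Mean = 14498/14 = 1035.571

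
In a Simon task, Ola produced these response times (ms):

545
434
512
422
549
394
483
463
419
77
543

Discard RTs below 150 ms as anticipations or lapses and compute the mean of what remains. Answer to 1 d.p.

476.4 ms

Excluded: 77
Retained (n=10): Σ = 4764
Mean = 4764/10 = 476.4000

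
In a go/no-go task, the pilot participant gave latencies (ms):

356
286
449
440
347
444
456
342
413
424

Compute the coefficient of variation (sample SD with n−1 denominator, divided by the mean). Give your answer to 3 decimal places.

0.148

n = 10, Σ = 3957, M = 395.7000
Σ(x−M)² = 30738.100; s = √(30738.100/9) = 58.4409
CV = 58.4409 / 395.7000 = 0.14769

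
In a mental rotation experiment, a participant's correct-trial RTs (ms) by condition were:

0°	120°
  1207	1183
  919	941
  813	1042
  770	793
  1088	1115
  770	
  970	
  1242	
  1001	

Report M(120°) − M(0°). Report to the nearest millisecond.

M(0°) = 8780/9 = 975.556
M(120°) = 5074/5 = 1014.800
Difference = 1014.800 − 975.556 = 39.244 ms

39 ms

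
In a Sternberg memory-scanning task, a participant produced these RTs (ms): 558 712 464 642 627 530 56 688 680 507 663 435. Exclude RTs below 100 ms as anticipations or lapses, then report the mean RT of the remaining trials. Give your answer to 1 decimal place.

591.5 ms

Excluded: 56
Retained (n=11): Σ = 6506
Mean = 6506/11 = 591.4545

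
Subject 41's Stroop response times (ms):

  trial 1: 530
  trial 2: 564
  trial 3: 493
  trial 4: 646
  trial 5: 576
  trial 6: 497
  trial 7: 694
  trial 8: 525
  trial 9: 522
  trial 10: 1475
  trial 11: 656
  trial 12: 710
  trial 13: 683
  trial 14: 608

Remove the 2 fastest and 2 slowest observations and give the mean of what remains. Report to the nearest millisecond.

Sorted: 493, 497, 522, 525, 530, 564, 576, 608, 646, 656, 683, 694, 710, 1475
Drop lowest 2 (493, 497) and highest 2 (710, 1475)
Remaining (n=10): Σ = 6004, mean = 6004/10 = 600.400

600 ms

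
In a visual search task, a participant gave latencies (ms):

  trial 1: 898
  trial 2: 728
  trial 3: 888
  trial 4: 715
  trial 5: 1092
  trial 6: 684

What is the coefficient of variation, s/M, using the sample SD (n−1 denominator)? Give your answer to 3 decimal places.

0.187

n = 6, Σ = 5005, M = 834.1667
Σ(x−M)² = 121472.833; s = √(121472.833/5) = 155.8671
CV = 155.8671 / 834.1667 = 0.18685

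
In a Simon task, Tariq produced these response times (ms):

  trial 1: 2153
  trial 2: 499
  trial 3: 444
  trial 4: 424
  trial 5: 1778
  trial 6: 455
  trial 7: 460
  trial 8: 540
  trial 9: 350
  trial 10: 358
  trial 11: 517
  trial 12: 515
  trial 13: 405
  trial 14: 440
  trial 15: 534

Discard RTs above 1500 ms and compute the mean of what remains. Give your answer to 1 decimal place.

457.0 ms

Excluded: 1778, 2153
Retained (n=13): Σ = 5941
Mean = 5941/13 = 457.0000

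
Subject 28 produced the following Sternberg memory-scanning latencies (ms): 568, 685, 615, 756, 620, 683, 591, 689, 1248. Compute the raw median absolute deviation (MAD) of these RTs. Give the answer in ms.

Sorted: 568, 591, 615, 620, 683, 685, 689, 756, 1248 → median = 683
|x − 683|: 115, 2, 68, 73, 63, 0, 92, 6, 565
Sorted deviations: 0, 2, 6, 63, 68, 73, 92, 115, 565 → MAD = 68

68 ms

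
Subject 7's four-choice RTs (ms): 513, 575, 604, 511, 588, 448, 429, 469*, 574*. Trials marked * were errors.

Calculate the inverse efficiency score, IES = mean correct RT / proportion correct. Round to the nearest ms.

674 ms

Correct trials (n=7): 513, 575, 604, 511, 588, 448, 429
Mean correct RT = 3668/7 = 524.0000 ms
Proportion correct = 7/9
IES = 524.0000 / (7/9) = 673.714 ms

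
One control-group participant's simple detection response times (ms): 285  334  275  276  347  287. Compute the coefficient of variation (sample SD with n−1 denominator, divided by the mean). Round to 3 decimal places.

0.105

n = 6, Σ = 1804, M = 300.6667
Σ(x−M)² = 4957.333; s = √(4957.333/5) = 31.4876
CV = 31.4876 / 300.6667 = 0.10473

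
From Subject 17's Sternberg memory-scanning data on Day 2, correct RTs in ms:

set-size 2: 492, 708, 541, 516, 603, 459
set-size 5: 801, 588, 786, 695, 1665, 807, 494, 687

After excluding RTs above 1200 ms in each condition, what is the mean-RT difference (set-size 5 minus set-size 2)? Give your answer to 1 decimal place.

140.8 ms

set-size 5: exclude 1665
M(set-size 2) = 3319/6 = 553.167
M(set-size 5) = 4858/7 = 694.000
Difference = 694.000 − 553.167 = 140.833 ms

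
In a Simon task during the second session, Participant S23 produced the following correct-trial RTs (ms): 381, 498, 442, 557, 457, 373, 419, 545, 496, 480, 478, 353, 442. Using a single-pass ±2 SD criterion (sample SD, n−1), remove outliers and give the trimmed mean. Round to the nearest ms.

n = 13, ΣRT = 5921, M = 455.462
Σ(x−M)² = 47427.23; s = √(47427.23/12) = 62.867
Cutoffs: 455.462 ± 2·62.867 → [329.7, 581.2]
No RTs fall outside the cutoffs; all 13 retained. Mean = 5921/13 = 455.462

455 ms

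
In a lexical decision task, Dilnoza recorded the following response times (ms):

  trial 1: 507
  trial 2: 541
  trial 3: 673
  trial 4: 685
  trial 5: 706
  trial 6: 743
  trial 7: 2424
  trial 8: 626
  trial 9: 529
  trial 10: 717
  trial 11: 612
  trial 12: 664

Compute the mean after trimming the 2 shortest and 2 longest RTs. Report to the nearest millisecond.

653 ms

Sorted: 507, 529, 541, 612, 626, 664, 673, 685, 706, 717, 743, 2424
Drop lowest 2 (507, 529) and highest 2 (743, 2424)
Remaining (n=8): Σ = 5224, mean = 5224/8 = 653.000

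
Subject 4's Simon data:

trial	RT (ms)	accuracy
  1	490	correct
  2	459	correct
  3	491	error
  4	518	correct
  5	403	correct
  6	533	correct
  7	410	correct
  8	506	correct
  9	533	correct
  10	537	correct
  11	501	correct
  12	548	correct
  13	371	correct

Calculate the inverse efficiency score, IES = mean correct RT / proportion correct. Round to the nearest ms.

Correct trials (n=12): 490, 459, 518, 403, 533, 410, 506, 533, 537, 501, 548, 371
Mean correct RT = 5809/12 = 484.0833 ms
Proportion correct = 12/13
IES = 484.0833 / (12/13) = 524.424 ms

524 ms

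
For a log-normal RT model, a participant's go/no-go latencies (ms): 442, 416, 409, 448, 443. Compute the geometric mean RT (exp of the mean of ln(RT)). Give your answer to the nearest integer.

ln(RT): 6.0913, 6.0307, 6.0137, 6.1048, 6.0936
Mean ln(RT) = 30.3341/5 = 6.06681
Geometric mean = exp(6.06681) = 431.30 ms

431 ms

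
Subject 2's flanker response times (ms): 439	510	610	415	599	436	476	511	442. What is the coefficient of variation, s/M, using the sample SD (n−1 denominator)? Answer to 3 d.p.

n = 9, Σ = 4438, M = 493.1111
Σ(x−M)² = 40676.889; s = √(40676.889/8) = 71.3065
CV = 71.3065 / 493.1111 = 0.14461

0.145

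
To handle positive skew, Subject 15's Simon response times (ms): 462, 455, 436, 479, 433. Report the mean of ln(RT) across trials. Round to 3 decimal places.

6.115

ln(RT): 6.1356, 6.1203, 6.0776, 6.1717, 6.0707
Σ ln(RT) = 30.5759
Mean = 30.5759/5 = 6.11519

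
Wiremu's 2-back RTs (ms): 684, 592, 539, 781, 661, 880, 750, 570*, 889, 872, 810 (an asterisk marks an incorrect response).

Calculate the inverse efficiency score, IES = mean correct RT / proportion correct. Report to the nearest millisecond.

Correct trials (n=10): 684, 592, 539, 781, 661, 880, 750, 889, 872, 810
Mean correct RT = 7458/10 = 745.8000 ms
Proportion correct = 10/11
IES = 745.8000 / (10/11) = 820.380 ms

820 ms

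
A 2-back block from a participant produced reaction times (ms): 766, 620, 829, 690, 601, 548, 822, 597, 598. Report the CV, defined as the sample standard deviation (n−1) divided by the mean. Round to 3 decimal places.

0.158

n = 9, Σ = 6071, M = 674.5556
Σ(x−M)² = 90472.222; s = √(90472.222/8) = 106.3439
CV = 106.3439 / 674.5556 = 0.15765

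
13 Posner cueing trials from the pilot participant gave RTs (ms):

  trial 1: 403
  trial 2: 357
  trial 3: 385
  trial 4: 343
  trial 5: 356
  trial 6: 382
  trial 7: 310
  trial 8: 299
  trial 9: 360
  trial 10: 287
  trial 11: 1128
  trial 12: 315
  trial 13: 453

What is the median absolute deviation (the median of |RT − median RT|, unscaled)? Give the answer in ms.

42 ms

Sorted: 287, 299, 310, 315, 343, 356, 357, 360, 382, 385, 403, 453, 1128 → median = 357
|x − 357|: 46, 0, 28, 14, 1, 25, 47, 58, 3, 70, 771, 42, 96
Sorted deviations: 0, 1, 3, 14, 25, 28, 42, 46, 47, 58, 70, 96, 771 → MAD = 42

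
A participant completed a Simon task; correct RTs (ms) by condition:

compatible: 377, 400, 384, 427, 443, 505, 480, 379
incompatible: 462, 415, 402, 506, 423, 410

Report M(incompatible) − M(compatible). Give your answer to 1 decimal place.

M(compatible) = 3395/8 = 424.375
M(incompatible) = 2618/6 = 436.333
Difference = 436.333 − 424.375 = 11.958 ms

12.0 ms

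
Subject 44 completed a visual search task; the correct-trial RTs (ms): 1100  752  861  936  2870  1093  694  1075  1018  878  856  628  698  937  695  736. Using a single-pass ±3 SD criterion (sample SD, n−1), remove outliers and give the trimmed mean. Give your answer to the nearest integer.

n = 16, ΣRT = 15827, M = 989.188
Σ(x−M)² = 4130082.44; s = √(4130082.44/15) = 524.727
Cutoffs: 989.188 ± 3·524.727 → [-585.0, 2563.4]
Outside: 2870 → excluded.
Retained (n=15): Σ = 12957, mean = 12957/15 = 863.800

864 ms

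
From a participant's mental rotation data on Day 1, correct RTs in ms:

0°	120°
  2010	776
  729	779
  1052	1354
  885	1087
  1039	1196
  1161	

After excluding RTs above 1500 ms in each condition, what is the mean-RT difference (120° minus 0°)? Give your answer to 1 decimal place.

0°: exclude 2010
M(0°) = 4866/5 = 973.200
M(120°) = 5192/5 = 1038.400
Difference = 1038.400 − 973.200 = 65.200 ms

65.2 ms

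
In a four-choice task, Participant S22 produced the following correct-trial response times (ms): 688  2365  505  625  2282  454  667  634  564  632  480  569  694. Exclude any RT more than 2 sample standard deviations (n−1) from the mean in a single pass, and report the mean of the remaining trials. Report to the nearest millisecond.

n = 13, ΣRT = 11159, M = 858.385
Σ(x−M)² = 5147307.08; s = √(5147307.08/12) = 654.937
Cutoffs: 858.385 ± 2·654.937 → [-451.5, 2168.3]
Outside: 2282, 2365 → excluded.
Retained (n=11): Σ = 6512, mean = 6512/11 = 592.000

592 ms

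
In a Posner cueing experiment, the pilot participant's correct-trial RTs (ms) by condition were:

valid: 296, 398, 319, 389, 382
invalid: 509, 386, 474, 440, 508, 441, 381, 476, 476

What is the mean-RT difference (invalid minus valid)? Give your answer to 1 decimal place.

M(valid) = 1784/5 = 356.800
M(invalid) = 4091/9 = 454.556
Difference = 454.556 − 356.800 = 97.756 ms

97.8 ms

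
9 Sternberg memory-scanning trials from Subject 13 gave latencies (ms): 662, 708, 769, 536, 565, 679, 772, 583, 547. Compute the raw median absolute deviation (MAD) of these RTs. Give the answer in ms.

Sorted: 536, 547, 565, 583, 662, 679, 708, 769, 772 → median = 662
|x − 662|: 0, 46, 107, 126, 97, 17, 110, 79, 115
Sorted deviations: 0, 17, 46, 79, 97, 107, 110, 115, 126 → MAD = 97

97 ms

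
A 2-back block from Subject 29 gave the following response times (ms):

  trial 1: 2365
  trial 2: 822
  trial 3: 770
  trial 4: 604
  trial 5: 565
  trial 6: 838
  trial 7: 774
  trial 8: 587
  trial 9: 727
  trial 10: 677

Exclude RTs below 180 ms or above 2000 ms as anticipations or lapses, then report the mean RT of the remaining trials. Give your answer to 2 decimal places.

Excluded: 2365
Retained (n=9): Σ = 6364
Mean = 6364/9 = 707.1111

707.11 ms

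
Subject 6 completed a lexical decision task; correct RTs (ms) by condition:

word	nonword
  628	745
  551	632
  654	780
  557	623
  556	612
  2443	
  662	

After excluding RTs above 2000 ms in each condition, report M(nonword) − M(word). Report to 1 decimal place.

word: exclude 2443
M(word) = 3608/6 = 601.333
M(nonword) = 3392/5 = 678.400
Difference = 678.400 − 601.333 = 77.067 ms

77.1 ms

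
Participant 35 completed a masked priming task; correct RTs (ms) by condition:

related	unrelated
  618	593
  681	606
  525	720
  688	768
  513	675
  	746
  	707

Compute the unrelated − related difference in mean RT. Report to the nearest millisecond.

83 ms

M(related) = 3025/5 = 605.000
M(unrelated) = 4815/7 = 687.857
Difference = 687.857 − 605.000 = 82.857 ms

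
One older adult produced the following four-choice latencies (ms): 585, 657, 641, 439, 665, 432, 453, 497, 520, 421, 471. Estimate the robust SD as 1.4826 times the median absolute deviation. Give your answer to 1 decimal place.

Sorted: 421, 432, 439, 453, 471, 497, 520, 585, 641, 657, 665 → median = 497
|x − 497| sorted: 0, 23, 26, 44, 58, 65, 76, 88, 144, 160, 168 → MAD = 65
Robust SD ≈ 1.4826 × 65 = 96.369

96.4 ms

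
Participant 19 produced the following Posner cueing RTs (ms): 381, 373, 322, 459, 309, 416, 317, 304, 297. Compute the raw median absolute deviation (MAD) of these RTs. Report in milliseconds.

25 ms

Sorted: 297, 304, 309, 317, 322, 373, 381, 416, 459 → median = 322
|x − 322|: 59, 51, 0, 137, 13, 94, 5, 18, 25
Sorted deviations: 0, 5, 13, 18, 25, 51, 59, 94, 137 → MAD = 25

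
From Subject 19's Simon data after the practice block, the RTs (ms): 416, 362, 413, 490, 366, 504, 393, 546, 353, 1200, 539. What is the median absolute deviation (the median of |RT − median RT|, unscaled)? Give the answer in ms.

Sorted: 353, 362, 366, 393, 413, 416, 490, 504, 539, 546, 1200 → median = 416
|x − 416|: 0, 54, 3, 74, 50, 88, 23, 130, 63, 784, 123
Sorted deviations: 0, 3, 23, 50, 54, 63, 74, 88, 123, 130, 784 → MAD = 63

63 ms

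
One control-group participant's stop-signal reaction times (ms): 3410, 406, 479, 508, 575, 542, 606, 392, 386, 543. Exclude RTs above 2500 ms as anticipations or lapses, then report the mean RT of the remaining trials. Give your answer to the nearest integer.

Excluded: 3410
Retained (n=9): Σ = 4437
Mean = 4437/9 = 493.0000

493 ms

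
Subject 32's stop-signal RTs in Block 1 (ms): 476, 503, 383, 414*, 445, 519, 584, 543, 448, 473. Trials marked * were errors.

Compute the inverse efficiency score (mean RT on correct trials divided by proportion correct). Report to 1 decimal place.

540.0 ms

Correct trials (n=9): 476, 503, 383, 445, 519, 584, 543, 448, 473
Mean correct RT = 4374/9 = 486.0000 ms
Proportion correct = 9/10
IES = 486.0000 / (9/10) = 540.000 ms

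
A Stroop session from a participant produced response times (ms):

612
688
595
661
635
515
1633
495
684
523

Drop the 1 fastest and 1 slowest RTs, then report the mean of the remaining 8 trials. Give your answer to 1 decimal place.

614.1 ms

Sorted: 495, 515, 523, 595, 612, 635, 661, 684, 688, 1633
Drop lowest 1 (495) and highest 1 (1633)
Remaining (n=8): Σ = 4913, mean = 4913/8 = 614.125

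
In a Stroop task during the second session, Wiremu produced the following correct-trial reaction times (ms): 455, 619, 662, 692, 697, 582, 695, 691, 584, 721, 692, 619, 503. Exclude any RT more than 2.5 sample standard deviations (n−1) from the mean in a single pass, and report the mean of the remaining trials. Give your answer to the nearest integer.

n = 13, ΣRT = 8212, M = 631.692
Σ(x−M)² = 80806.77; s = √(80806.77/12) = 82.060
Cutoffs: 631.692 ± 2.5·82.060 → [426.5, 836.8]
No RTs fall outside the cutoffs; all 13 retained. Mean = 8212/13 = 631.692

632 ms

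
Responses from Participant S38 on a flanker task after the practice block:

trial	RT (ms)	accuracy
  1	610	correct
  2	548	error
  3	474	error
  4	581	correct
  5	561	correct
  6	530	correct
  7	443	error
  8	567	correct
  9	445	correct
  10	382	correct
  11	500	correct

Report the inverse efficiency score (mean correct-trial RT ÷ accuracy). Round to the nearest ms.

Correct trials (n=8): 610, 581, 561, 530, 567, 445, 382, 500
Mean correct RT = 4176/8 = 522.0000 ms
Proportion correct = 8/11
IES = 522.0000 / (8/11) = 717.750 ms

718 ms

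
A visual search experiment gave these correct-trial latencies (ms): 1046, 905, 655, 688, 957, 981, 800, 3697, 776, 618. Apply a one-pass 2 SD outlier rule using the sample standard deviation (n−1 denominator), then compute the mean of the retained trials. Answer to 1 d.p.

825.1 ms

n = 10, ΣRT = 11123, M = 1112.300
Σ(x−M)² = 7613516.10; s = √(7613516.10/9) = 919.753
Cutoffs: 1112.300 ± 2·919.753 → [-727.2, 2951.8]
Outside: 3697 → excluded.
Retained (n=9): Σ = 7426, mean = 7426/9 = 825.111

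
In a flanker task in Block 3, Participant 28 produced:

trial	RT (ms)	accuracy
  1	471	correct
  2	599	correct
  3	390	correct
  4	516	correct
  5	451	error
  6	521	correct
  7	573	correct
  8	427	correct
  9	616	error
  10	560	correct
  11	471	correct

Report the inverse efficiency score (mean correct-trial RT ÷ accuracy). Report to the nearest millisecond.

Correct trials (n=9): 471, 599, 390, 516, 521, 573, 427, 560, 471
Mean correct RT = 4528/9 = 503.1111 ms
Proportion correct = 9/11
IES = 503.1111 / (9/11) = 614.914 ms

615 ms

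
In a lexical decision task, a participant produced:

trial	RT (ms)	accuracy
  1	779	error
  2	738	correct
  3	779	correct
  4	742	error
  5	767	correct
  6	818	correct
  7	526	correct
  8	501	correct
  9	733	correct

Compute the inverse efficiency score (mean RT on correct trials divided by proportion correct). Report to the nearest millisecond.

Correct trials (n=7): 738, 779, 767, 818, 526, 501, 733
Mean correct RT = 4862/7 = 694.5714 ms
Proportion correct = 7/9
IES = 694.5714 / (7/9) = 893.020 ms

893 ms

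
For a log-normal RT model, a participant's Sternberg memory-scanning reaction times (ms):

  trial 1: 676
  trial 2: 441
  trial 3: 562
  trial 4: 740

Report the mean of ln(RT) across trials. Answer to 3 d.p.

ln(RT): 6.5162, 6.0890, 6.3315, 6.6067
Σ ln(RT) = 25.5434
Mean = 25.5434/4 = 6.38585

6.386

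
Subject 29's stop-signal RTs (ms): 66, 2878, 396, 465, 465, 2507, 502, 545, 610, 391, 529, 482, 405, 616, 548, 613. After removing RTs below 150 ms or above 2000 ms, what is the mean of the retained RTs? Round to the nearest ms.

505 ms

Excluded: 66, 2507, 2878
Retained (n=13): Σ = 6567
Mean = 6567/13 = 505.1538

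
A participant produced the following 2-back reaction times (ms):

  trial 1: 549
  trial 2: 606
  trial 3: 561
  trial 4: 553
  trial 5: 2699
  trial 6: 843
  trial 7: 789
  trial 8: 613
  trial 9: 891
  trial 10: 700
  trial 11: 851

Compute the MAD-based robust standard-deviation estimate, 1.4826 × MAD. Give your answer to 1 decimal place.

Sorted: 549, 553, 561, 606, 613, 700, 789, 843, 851, 891, 2699 → median = 700
|x − 700| sorted: 0, 87, 89, 94, 139, 143, 147, 151, 151, 191, 1999 → MAD = 143
Robust SD ≈ 1.4826 × 143 = 212.012

212.0 ms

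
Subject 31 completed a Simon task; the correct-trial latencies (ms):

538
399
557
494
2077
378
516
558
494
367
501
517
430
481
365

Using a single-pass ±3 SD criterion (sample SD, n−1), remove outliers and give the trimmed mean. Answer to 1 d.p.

n = 15, ΣRT = 8672, M = 578.133
Σ(x−M)² = 2470291.73; s = √(2470291.73/14) = 420.059
Cutoffs: 578.133 ± 3·420.059 → [-682.0, 1838.3]
Outside: 2077 → excluded.
Retained (n=14): Σ = 6595, mean = 6595/14 = 471.071

471.1 ms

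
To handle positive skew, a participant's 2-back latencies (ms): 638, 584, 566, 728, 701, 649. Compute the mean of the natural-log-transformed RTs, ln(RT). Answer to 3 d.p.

ln(RT): 6.4583, 6.3699, 6.3386, 6.5903, 6.5525, 6.4754
Σ ln(RT) = 38.7851
Mean = 38.7851/6 = 6.46418

6.464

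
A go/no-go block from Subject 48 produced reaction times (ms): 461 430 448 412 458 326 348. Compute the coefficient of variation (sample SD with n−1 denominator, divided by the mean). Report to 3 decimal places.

n = 7, Σ = 2883, M = 411.8571
Σ(x−M)² = 17628.857; s = √(17628.857/6) = 54.2046
CV = 54.2046 / 411.8571 = 0.13161

0.132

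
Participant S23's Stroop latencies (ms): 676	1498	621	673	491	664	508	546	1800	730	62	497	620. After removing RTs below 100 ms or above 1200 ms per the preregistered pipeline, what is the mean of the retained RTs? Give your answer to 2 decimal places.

602.60 ms

Excluded: 62, 1498, 1800
Retained (n=10): Σ = 6026
Mean = 6026/10 = 602.6000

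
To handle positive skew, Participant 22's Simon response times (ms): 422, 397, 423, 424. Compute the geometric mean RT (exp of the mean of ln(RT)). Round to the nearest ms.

416 ms

ln(RT): 6.0450, 5.9839, 6.0474, 6.0497
Mean ln(RT) = 24.1260/4 = 6.03151
Geometric mean = exp(6.03151) = 416.34 ms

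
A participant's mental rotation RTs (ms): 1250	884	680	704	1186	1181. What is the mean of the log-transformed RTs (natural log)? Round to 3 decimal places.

6.858

ln(RT): 7.1309, 6.7845, 6.5221, 6.5568, 7.0783, 7.0741
Σ ln(RT) = 41.1467
Mean = 41.1467/6 = 6.85778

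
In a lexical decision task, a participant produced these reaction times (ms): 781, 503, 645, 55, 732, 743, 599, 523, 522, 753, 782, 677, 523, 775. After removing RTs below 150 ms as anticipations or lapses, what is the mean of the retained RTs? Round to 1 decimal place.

658.3 ms

Excluded: 55
Retained (n=13): Σ = 8558
Mean = 8558/13 = 658.3077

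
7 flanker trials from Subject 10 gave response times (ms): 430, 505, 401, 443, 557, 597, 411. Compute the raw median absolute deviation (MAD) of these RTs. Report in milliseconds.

Sorted: 401, 411, 430, 443, 505, 557, 597 → median = 443
|x − 443|: 13, 62, 42, 0, 114, 154, 32
Sorted deviations: 0, 13, 32, 42, 62, 114, 154 → MAD = 42

42 ms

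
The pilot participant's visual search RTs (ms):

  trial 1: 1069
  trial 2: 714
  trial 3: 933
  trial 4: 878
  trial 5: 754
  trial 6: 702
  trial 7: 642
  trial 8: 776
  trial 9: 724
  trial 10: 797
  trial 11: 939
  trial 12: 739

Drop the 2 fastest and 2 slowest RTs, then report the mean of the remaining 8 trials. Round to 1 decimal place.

Sorted: 642, 702, 714, 724, 739, 754, 776, 797, 878, 933, 939, 1069
Drop lowest 2 (642, 702) and highest 2 (939, 1069)
Remaining (n=8): Σ = 6315, mean = 6315/8 = 789.375

789.4 ms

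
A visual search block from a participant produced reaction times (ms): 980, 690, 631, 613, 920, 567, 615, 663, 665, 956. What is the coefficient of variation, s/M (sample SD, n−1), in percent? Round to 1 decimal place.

21.6%

n = 10, Σ = 7300, M = 730.0000
Σ(x−M)² = 223274.000; s = √(223274.000/9) = 157.5063
CV = 157.5063 / 730.0000 = 0.21576 = 21.576%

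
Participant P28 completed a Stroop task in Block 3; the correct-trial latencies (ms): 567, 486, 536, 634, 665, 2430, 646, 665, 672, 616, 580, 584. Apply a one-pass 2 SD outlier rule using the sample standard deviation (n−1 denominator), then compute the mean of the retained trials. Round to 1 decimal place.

604.6 ms

n = 12, ΣRT = 9081, M = 756.750
Σ(x−M)² = 3090052.25; s = √(3090052.25/11) = 530.013
Cutoffs: 756.750 ± 2·530.013 → [-303.3, 1816.8]
Outside: 2430 → excluded.
Retained (n=11): Σ = 6651, mean = 6651/11 = 604.636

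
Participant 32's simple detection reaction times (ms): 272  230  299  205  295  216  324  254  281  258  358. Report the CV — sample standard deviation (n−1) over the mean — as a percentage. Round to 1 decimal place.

n = 11, Σ = 2992, M = 272.0000
Σ(x−M)² = 21348.000; s = √(21348.000/10) = 46.2039
CV = 46.2039 / 272.0000 = 0.16987 = 16.987%

17.0%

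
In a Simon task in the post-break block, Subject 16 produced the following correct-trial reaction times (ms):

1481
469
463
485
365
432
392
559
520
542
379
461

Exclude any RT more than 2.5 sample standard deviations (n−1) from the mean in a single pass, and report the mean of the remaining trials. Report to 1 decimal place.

460.6 ms

n = 12, ΣRT = 6548, M = 545.667
Σ(x−M)² = 996210.67; s = √(996210.67/11) = 300.940
Cutoffs: 545.667 ± 2.5·300.940 → [-206.7, 1298.0]
Outside: 1481 → excluded.
Retained (n=11): Σ = 5067, mean = 5067/11 = 460.636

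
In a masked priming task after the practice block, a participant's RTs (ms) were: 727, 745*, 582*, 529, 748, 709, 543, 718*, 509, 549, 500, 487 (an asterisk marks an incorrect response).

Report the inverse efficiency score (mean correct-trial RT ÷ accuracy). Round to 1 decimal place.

Correct trials (n=9): 727, 529, 748, 709, 543, 509, 549, 500, 487
Mean correct RT = 5301/9 = 589.0000 ms
Proportion correct = 9/12
IES = 589.0000 / (9/12) = 785.333 ms

785.3 ms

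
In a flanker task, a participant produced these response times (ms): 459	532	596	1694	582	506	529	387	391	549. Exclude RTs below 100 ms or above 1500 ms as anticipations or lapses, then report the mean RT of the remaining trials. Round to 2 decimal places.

503.44 ms

Excluded: 1694
Retained (n=9): Σ = 4531
Mean = 4531/9 = 503.4444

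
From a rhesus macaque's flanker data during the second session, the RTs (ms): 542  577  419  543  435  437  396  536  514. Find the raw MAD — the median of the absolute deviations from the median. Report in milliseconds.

63 ms

Sorted: 396, 419, 435, 437, 514, 536, 542, 543, 577 → median = 514
|x − 514|: 28, 63, 95, 29, 79, 77, 118, 22, 0
Sorted deviations: 0, 22, 28, 29, 63, 77, 79, 95, 118 → MAD = 63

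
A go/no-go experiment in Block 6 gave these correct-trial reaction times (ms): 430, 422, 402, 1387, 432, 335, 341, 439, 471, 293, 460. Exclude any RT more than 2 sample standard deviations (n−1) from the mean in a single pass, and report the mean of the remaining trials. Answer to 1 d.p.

402.5 ms

n = 11, ΣRT = 5412, M = 492.000
Σ(x−M)² = 912794.00; s = √(912794.00/10) = 302.125
Cutoffs: 492.000 ± 2·302.125 → [-112.2, 1096.2]
Outside: 1387 → excluded.
Retained (n=10): Σ = 4025, mean = 4025/10 = 402.500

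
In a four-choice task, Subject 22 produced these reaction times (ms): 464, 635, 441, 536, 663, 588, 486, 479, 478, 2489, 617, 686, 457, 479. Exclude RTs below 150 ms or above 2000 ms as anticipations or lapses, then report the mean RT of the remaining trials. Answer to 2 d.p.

539.15 ms

Excluded: 2489
Retained (n=13): Σ = 7009
Mean = 7009/13 = 539.1538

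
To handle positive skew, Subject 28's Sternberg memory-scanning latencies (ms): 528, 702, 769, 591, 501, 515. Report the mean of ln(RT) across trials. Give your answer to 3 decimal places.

ln(RT): 6.2691, 6.5539, 6.6451, 6.3818, 6.2166, 6.2442
Σ ln(RT) = 38.3107
Mean = 38.3107/6 = 6.38512

6.385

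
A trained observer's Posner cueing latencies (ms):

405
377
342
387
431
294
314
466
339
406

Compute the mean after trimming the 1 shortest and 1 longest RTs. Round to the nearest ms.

Sorted: 294, 314, 339, 342, 377, 387, 405, 406, 431, 466
Drop lowest 1 (294) and highest 1 (466)
Remaining (n=8): Σ = 3001, mean = 3001/8 = 375.125

375 ms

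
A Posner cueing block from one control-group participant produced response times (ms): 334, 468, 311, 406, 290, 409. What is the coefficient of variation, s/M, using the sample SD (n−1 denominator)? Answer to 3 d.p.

0.186

n = 6, Σ = 2218, M = 369.6667
Σ(x−M)² = 23597.333; s = √(23597.333/5) = 68.6984
CV = 68.6984 / 369.6667 = 0.18584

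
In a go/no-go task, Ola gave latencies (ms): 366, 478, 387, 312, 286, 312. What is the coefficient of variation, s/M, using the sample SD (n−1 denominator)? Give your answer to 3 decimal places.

n = 6, Σ = 2141, M = 356.8333
Σ(x−M)² = 24712.833; s = √(24712.833/5) = 70.3034
CV = 70.3034 / 356.8333 = 0.19702

0.197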